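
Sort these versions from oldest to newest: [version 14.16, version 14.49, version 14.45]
[version 14.16, version 14.45, version 14.49]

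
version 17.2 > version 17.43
False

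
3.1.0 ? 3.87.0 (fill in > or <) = <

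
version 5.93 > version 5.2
True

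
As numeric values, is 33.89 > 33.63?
True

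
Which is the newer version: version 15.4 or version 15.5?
version 15.5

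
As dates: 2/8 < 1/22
False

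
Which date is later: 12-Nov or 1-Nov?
12-Nov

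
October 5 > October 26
False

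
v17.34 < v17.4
False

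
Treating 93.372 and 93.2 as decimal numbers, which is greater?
93.372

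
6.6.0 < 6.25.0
True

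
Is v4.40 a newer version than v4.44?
No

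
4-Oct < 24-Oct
True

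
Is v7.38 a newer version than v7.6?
Yes. Version numbers are compared segment by segment as integers, not as decimals: minor version 38 > 6, so v7.38 > v7.6 (even though the decimal 7.38 < 7.6).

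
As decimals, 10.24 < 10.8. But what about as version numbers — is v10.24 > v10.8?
True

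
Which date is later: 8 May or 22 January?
8 May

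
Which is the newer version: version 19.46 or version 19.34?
version 19.46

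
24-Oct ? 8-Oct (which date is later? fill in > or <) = >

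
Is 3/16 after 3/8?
Yes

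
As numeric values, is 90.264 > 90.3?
False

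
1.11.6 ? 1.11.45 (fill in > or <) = <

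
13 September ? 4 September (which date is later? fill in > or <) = >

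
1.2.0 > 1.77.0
False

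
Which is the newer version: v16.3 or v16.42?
v16.42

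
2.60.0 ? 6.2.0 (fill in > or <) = <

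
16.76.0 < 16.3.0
False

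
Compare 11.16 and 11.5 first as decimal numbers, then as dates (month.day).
As decimals: 11.16 < 11.5. As dates: 11/16 is later than 11/5 (day 16 > day 5).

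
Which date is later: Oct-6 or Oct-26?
Oct-26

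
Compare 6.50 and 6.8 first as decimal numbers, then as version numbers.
As decimals: 6.50 < 6.8. As versions: v6.50 > v6.8 (minor version 50 > 8).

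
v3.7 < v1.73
False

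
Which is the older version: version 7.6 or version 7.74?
version 7.6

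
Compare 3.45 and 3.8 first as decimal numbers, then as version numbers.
As decimals: 3.45 < 3.8. As versions: v3.45 > v3.8 (minor version 45 > 8).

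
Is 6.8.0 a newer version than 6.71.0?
No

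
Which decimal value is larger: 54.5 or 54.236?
54.5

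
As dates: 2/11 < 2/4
False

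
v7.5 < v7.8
True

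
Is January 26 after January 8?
Yes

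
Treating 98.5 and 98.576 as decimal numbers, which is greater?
98.576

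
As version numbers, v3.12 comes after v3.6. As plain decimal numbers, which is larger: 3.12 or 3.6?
3.6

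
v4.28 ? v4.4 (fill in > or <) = >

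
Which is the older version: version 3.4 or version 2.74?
version 2.74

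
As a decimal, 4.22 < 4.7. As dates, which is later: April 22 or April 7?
April 22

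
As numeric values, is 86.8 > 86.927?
False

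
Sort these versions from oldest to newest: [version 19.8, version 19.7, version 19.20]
[version 19.7, version 19.8, version 19.20]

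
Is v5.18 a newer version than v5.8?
Yes. Version numbers are compared segment by segment as integers, not as decimals: minor version 18 > 8, so v5.18 > v5.8 (even though the decimal 5.18 < 5.8).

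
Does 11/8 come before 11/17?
Yes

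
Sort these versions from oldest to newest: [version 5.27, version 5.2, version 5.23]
[version 5.2, version 5.23, version 5.27]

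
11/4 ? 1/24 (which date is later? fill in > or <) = >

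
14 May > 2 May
True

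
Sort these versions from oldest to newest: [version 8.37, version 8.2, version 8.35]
[version 8.2, version 8.35, version 8.37]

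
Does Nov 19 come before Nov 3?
No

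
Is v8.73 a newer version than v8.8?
Yes. Version numbers are compared segment by segment as integers, not as decimals: minor version 73 > 8, so v8.73 > v8.8 (even though the decimal 8.73 < 8.8).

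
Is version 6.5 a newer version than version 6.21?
No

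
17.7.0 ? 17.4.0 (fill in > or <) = >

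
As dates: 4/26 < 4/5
False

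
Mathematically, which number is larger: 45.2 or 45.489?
45.489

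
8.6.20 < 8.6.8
False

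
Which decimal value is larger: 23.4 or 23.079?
23.4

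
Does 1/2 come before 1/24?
Yes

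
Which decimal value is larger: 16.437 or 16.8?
16.8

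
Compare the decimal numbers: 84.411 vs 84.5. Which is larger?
84.5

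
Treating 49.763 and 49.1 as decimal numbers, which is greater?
49.763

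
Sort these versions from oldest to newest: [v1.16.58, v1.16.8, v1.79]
[v1.16.8, v1.16.58, v1.79]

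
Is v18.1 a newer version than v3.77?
Yes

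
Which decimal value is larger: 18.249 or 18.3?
18.3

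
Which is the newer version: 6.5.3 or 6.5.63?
6.5.63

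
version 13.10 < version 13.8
False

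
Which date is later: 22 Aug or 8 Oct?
8 Oct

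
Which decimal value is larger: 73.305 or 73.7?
73.7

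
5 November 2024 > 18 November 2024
False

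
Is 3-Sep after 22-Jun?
Yes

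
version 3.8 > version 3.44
False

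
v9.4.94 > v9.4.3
True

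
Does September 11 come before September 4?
No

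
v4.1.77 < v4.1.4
False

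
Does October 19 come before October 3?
No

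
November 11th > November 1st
True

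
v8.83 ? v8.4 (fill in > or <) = >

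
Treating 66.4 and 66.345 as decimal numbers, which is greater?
66.4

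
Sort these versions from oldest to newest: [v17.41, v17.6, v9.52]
[v9.52, v17.6, v17.41]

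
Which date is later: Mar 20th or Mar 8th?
Mar 20th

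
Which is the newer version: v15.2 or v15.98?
v15.98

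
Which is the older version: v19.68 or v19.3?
v19.3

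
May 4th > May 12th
False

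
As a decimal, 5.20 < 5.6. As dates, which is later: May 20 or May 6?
May 20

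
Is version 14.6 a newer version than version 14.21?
No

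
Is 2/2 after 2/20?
No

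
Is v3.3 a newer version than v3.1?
Yes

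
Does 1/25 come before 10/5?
Yes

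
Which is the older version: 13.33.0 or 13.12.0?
13.12.0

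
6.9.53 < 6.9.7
False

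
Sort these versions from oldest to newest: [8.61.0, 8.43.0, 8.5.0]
[8.5.0, 8.43.0, 8.61.0]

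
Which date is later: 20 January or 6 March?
6 March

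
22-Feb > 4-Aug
False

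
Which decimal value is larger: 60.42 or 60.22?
60.42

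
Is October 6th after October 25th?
No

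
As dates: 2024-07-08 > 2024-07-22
False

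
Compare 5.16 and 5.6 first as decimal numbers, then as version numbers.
As decimals: 5.16 < 5.6. As versions: v5.16 > v5.6 (minor version 16 > 6).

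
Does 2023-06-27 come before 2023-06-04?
No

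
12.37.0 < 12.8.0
False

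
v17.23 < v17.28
True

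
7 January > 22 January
False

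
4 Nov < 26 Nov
True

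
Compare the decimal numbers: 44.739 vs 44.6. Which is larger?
44.739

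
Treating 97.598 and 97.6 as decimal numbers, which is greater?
97.6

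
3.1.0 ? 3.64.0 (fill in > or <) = <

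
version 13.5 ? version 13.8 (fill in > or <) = <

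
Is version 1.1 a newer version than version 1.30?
No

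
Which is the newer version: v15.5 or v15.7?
v15.7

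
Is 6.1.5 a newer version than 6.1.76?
No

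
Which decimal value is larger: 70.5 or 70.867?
70.867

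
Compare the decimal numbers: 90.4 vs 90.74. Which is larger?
90.74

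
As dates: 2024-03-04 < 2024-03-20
True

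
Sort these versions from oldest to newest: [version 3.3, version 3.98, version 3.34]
[version 3.3, version 3.34, version 3.98]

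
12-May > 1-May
True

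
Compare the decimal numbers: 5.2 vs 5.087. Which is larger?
5.2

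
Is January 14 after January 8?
Yes. Day 14 comes after day 8 in January — this is a date comparison, not a decimal one (the decimal 1.14 would be smaller than 1.8).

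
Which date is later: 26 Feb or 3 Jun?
3 Jun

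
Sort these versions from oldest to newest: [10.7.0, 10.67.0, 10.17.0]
[10.7.0, 10.17.0, 10.67.0]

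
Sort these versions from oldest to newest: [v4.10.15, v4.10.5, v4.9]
[v4.9, v4.10.5, v4.10.15]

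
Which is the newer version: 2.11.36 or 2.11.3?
2.11.36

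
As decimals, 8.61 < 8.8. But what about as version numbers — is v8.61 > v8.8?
True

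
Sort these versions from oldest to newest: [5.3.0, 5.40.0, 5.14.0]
[5.3.0, 5.14.0, 5.40.0]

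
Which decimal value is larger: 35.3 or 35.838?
35.838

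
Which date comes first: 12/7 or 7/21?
7/21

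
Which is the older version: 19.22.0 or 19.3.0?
19.3.0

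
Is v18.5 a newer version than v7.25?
Yes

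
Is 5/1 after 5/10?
No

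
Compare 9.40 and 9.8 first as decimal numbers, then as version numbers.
As decimals: 9.40 < 9.8. As versions: v9.40 > v9.8 (minor version 40 > 8).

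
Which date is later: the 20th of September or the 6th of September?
the 20th of September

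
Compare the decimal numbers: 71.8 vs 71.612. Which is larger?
71.8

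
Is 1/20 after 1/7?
Yes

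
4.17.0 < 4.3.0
False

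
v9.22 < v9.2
False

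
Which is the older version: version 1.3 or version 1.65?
version 1.3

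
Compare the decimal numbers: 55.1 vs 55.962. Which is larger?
55.962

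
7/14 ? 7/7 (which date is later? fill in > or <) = >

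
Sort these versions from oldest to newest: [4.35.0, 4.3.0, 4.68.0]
[4.3.0, 4.35.0, 4.68.0]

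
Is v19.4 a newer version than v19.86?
No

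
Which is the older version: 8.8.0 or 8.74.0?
8.8.0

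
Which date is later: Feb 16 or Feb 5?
Feb 16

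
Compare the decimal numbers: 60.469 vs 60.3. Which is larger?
60.469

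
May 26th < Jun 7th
True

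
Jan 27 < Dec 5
True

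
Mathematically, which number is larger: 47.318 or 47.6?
47.6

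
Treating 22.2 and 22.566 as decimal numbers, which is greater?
22.566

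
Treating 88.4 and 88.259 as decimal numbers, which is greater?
88.4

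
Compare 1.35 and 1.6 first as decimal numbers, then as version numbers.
As decimals: 1.35 < 1.6. As versions: v1.35 > v1.6 (minor version 35 > 6).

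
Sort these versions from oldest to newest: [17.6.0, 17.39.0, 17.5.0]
[17.5.0, 17.6.0, 17.39.0]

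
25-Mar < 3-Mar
False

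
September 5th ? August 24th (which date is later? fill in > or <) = >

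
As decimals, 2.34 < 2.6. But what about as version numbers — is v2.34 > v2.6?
True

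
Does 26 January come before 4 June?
Yes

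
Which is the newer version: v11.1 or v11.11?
v11.11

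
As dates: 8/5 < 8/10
True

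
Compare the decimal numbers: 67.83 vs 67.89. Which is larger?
67.89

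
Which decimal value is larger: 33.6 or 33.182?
33.6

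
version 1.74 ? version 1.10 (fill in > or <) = >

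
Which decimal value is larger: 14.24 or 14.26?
14.26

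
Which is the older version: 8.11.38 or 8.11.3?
8.11.3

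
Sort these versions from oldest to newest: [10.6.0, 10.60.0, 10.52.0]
[10.6.0, 10.52.0, 10.60.0]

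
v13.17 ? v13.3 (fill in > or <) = >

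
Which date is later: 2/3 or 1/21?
2/3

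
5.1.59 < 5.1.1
False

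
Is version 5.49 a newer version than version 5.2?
Yes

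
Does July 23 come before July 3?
No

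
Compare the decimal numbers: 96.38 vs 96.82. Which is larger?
96.82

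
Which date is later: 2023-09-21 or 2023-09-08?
2023-09-21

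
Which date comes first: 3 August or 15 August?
3 August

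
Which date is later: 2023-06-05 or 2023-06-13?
2023-06-13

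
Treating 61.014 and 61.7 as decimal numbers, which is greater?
61.7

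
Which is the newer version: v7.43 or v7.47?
v7.47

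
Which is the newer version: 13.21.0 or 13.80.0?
13.80.0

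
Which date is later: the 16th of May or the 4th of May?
the 16th of May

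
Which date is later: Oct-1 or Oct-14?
Oct-14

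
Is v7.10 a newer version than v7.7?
Yes. Version numbers are compared segment by segment as integers, not as decimals: minor version 10 > 7, so v7.10 > v7.7 (even though the decimal 7.10 < 7.7).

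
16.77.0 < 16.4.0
False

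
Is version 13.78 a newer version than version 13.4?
Yes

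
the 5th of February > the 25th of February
False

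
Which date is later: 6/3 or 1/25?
6/3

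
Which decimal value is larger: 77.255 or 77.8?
77.8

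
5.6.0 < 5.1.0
False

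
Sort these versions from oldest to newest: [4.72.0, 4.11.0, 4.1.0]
[4.1.0, 4.11.0, 4.72.0]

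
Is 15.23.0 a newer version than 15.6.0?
Yes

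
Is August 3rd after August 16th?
No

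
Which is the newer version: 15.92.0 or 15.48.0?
15.92.0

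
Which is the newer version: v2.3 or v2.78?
v2.78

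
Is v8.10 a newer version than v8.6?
Yes. Version numbers are compared segment by segment as integers, not as decimals: minor version 10 > 6, so v8.10 > v8.6 (even though the decimal 8.10 < 8.6).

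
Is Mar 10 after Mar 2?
Yes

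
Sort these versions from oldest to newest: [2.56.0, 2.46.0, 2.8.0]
[2.8.0, 2.46.0, 2.56.0]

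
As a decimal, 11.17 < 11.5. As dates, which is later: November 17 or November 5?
November 17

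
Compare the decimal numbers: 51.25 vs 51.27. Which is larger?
51.27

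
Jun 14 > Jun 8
True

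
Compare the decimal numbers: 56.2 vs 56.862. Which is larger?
56.862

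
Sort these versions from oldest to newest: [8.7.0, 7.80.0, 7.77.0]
[7.77.0, 7.80.0, 8.7.0]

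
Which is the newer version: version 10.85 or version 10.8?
version 10.85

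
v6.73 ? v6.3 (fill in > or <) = >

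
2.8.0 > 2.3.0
True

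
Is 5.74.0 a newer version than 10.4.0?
No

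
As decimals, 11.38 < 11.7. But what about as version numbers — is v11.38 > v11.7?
True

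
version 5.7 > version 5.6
True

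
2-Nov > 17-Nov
False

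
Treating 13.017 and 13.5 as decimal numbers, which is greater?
13.5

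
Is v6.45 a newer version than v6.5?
Yes. Version numbers are compared segment by segment as integers, not as decimals: minor version 45 > 5, so v6.45 > v6.5 (even though the decimal 6.45 < 6.5).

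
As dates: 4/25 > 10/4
False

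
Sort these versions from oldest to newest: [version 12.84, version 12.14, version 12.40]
[version 12.14, version 12.40, version 12.84]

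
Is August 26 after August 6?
Yes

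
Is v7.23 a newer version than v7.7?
Yes. Version numbers are compared segment by segment as integers, not as decimals: minor version 23 > 7, so v7.23 > v7.7 (even though the decimal 7.23 < 7.7).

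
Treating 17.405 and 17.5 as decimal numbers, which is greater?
17.5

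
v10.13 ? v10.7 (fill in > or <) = >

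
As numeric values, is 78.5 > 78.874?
False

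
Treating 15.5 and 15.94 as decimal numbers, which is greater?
15.94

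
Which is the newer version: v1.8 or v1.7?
v1.8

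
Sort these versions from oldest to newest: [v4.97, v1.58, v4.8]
[v1.58, v4.8, v4.97]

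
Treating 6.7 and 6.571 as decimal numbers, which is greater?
6.7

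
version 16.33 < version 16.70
True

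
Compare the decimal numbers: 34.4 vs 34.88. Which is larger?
34.88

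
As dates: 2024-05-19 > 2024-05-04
True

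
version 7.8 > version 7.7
True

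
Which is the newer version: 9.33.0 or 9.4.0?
9.33.0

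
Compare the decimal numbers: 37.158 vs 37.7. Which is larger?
37.7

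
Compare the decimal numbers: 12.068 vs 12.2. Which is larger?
12.2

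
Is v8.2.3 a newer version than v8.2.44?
No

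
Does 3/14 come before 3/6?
No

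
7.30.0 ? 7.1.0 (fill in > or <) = >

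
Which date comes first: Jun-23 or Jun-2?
Jun-2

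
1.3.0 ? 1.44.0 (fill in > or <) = <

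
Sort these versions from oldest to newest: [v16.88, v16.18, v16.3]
[v16.3, v16.18, v16.88]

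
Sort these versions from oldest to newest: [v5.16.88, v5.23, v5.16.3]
[v5.16.3, v5.16.88, v5.23]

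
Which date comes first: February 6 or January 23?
January 23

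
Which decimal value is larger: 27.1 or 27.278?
27.278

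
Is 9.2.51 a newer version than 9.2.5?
Yes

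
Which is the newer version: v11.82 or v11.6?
v11.82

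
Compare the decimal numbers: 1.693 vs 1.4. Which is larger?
1.693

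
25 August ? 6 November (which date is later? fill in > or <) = <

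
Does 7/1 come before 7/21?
Yes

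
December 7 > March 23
True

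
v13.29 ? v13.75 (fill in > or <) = <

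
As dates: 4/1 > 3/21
True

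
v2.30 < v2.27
False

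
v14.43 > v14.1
True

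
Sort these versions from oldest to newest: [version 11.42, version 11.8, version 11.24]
[version 11.8, version 11.24, version 11.42]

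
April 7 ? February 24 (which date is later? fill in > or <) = >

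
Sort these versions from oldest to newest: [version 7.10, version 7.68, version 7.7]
[version 7.7, version 7.10, version 7.68]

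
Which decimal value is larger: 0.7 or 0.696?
0.7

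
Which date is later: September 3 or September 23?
September 23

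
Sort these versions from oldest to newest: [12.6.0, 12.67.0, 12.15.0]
[12.6.0, 12.15.0, 12.67.0]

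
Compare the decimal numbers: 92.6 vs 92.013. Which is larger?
92.6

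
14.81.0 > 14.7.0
True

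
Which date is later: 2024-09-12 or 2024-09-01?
2024-09-12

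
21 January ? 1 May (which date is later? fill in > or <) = <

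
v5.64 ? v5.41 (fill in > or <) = >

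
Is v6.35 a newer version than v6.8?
Yes. Version numbers are compared segment by segment as integers, not as decimals: minor version 35 > 8, so v6.35 > v6.8 (even though the decimal 6.35 < 6.8).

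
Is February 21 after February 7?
Yes. Day 21 comes after day 7 in February — this is a date comparison, not a decimal one (the decimal 2.21 would be smaller than 2.7).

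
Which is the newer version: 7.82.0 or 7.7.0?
7.82.0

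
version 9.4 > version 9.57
False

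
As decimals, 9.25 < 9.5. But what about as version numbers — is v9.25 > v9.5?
True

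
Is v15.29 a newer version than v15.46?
No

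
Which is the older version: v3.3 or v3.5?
v3.3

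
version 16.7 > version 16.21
False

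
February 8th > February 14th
False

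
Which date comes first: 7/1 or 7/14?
7/1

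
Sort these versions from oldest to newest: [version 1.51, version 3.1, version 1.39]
[version 1.39, version 1.51, version 3.1]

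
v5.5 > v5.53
False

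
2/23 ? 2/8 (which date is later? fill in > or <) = >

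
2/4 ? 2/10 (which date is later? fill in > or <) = <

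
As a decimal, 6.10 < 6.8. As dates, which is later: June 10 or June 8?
June 10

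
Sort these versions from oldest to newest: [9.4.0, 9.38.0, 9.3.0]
[9.3.0, 9.4.0, 9.38.0]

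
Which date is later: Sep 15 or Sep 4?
Sep 15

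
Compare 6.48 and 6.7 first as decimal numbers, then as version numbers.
As decimals: 6.48 < 6.7. As versions: v6.48 > v6.7 (minor version 48 > 7).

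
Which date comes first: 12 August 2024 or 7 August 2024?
7 August 2024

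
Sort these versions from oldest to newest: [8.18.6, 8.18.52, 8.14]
[8.14, 8.18.6, 8.18.52]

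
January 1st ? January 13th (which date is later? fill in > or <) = <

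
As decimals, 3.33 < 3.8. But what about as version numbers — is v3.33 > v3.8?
True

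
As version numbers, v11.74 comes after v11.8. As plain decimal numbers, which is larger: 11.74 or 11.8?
11.8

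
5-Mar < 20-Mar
True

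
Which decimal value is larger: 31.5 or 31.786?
31.786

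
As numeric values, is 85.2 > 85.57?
False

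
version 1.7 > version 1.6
True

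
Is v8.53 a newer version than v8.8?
Yes. Version numbers are compared segment by segment as integers, not as decimals: minor version 53 > 8, so v8.53 > v8.8 (even though the decimal 8.53 < 8.8).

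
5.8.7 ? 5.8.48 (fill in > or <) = <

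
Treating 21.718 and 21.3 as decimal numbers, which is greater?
21.718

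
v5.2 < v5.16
True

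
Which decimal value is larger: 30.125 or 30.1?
30.125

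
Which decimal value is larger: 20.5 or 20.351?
20.5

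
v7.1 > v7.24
False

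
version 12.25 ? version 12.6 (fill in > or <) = >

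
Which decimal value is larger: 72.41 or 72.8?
72.8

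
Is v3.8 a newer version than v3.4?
Yes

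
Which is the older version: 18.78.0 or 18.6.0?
18.6.0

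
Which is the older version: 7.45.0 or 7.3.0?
7.3.0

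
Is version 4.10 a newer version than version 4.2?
Yes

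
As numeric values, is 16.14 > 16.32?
False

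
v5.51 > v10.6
False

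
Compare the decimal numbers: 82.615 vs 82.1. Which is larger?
82.615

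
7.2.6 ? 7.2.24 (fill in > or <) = <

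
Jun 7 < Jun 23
True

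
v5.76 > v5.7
True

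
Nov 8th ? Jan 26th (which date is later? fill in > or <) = >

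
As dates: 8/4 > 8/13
False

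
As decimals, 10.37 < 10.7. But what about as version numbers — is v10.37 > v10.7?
True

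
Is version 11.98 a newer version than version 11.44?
Yes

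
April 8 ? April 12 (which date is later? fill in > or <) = <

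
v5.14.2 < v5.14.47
True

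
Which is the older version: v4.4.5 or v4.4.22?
v4.4.5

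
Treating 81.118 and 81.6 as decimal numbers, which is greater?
81.6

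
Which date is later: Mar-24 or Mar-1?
Mar-24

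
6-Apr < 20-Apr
True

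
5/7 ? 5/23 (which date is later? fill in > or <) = <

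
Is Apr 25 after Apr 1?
Yes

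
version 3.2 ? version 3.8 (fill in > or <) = <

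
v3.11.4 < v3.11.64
True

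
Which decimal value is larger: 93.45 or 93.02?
93.45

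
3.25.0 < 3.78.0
True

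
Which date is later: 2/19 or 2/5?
2/19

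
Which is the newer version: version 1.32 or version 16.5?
version 16.5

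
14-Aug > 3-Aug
True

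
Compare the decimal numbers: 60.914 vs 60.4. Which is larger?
60.914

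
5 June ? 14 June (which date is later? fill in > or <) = <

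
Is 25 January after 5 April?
No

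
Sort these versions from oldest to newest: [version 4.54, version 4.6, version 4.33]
[version 4.6, version 4.33, version 4.54]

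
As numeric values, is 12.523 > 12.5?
True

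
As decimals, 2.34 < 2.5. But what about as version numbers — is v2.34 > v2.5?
True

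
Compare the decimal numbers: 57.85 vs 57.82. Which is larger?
57.85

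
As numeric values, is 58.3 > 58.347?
False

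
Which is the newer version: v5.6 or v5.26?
v5.26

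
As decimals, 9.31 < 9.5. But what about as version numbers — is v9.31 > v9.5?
True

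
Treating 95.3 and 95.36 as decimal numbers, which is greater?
95.36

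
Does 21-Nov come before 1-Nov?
No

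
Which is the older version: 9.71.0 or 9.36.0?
9.36.0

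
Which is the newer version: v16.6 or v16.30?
v16.30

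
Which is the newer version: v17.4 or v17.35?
v17.35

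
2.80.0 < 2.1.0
False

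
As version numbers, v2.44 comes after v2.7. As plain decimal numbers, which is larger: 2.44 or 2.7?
2.7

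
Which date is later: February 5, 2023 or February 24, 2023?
February 24, 2023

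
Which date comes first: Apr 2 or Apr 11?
Apr 2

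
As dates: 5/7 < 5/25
True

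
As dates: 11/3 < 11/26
True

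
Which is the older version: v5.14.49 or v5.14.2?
v5.14.2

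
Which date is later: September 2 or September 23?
September 23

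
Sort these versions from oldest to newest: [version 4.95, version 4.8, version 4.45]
[version 4.8, version 4.45, version 4.95]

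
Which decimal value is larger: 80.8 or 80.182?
80.8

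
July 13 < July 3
False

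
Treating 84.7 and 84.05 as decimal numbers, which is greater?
84.7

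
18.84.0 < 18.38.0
False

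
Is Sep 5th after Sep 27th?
No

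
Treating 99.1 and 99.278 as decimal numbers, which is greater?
99.278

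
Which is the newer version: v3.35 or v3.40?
v3.40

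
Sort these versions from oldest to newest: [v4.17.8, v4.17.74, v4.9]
[v4.9, v4.17.8, v4.17.74]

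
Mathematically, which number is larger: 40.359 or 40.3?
40.359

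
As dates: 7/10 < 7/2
False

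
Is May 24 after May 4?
Yes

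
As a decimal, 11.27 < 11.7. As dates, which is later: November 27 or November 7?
November 27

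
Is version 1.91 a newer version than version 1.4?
Yes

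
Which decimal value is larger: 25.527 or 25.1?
25.527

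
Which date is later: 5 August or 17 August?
17 August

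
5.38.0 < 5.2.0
False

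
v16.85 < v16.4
False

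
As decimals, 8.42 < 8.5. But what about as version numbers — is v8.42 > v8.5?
True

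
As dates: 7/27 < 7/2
False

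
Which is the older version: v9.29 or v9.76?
v9.29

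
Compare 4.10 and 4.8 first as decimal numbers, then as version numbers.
As decimals: 4.10 < 4.8. As versions: v4.10 > v4.8 (minor version 10 > 8).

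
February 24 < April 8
True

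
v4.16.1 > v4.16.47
False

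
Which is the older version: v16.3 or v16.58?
v16.3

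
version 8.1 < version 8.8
True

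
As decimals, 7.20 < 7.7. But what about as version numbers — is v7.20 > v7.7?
True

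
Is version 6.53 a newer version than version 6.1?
Yes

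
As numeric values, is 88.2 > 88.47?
False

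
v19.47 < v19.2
False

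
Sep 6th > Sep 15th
False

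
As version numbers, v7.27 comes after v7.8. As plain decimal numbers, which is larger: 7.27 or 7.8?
7.8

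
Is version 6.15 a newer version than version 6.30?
No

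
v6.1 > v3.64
True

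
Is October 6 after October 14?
No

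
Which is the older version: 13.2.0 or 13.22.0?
13.2.0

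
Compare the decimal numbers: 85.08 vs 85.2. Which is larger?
85.2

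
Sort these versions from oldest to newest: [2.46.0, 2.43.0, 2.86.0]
[2.43.0, 2.46.0, 2.86.0]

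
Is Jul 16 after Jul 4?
Yes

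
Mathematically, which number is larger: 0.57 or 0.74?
0.74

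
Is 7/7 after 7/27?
No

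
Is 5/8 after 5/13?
No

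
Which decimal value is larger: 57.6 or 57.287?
57.6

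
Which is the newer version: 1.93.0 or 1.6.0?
1.93.0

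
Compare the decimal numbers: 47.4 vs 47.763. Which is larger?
47.763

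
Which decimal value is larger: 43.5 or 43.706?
43.706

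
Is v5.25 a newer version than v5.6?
Yes. Version numbers are compared segment by segment as integers, not as decimals: minor version 25 > 6, so v5.25 > v5.6 (even though the decimal 5.25 < 5.6).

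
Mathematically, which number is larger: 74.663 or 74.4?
74.663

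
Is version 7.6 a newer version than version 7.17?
No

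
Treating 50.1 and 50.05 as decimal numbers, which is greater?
50.1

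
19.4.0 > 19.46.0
False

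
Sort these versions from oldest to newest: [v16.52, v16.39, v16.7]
[v16.7, v16.39, v16.52]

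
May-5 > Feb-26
True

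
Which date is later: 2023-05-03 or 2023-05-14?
2023-05-14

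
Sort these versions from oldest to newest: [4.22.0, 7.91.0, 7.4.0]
[4.22.0, 7.4.0, 7.91.0]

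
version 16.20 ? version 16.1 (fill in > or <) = >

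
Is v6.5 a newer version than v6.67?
No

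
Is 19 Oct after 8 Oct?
Yes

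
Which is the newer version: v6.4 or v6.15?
v6.15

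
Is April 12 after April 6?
Yes. Day 12 comes after day 6 in April — this is a date comparison, not a decimal one (the decimal 4.12 would be smaller than 4.6).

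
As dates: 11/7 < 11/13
True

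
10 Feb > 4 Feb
True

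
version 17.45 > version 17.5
True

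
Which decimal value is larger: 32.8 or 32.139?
32.8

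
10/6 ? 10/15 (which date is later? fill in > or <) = <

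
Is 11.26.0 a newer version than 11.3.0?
Yes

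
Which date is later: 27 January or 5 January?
27 January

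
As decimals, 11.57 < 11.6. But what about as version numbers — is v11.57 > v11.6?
True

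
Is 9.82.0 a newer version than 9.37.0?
Yes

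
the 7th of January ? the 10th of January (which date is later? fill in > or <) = <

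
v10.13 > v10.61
False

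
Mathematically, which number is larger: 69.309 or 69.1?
69.309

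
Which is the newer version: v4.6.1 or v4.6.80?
v4.6.80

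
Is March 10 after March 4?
Yes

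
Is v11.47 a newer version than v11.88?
No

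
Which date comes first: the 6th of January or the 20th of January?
the 6th of January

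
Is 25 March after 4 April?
No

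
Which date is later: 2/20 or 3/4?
3/4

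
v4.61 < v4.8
False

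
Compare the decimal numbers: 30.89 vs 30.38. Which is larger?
30.89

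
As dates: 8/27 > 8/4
True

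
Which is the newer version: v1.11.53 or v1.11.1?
v1.11.53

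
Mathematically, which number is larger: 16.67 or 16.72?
16.72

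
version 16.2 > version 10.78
True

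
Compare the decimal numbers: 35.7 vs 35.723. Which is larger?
35.723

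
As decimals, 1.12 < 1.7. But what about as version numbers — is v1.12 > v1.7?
True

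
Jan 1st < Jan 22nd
True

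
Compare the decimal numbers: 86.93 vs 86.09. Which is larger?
86.93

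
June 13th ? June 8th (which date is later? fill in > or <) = >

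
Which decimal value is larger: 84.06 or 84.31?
84.31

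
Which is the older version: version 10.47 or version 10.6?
version 10.6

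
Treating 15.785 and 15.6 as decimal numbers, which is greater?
15.785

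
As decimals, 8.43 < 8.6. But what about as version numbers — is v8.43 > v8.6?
True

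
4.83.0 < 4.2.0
False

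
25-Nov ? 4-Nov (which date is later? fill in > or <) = >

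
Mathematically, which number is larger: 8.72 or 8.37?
8.72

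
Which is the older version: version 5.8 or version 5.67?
version 5.8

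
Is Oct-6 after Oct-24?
No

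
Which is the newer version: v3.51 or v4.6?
v4.6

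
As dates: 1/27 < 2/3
True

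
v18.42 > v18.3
True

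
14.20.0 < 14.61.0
True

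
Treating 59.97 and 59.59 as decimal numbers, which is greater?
59.97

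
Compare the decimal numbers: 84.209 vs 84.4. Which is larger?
84.4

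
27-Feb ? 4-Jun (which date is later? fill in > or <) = <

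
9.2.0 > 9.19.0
False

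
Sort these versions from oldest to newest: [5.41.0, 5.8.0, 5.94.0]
[5.8.0, 5.41.0, 5.94.0]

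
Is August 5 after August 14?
No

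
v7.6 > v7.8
False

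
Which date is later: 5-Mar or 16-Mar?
16-Mar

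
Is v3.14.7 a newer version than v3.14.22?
No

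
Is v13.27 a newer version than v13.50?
No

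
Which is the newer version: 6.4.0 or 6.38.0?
6.38.0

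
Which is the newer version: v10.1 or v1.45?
v10.1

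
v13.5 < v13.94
True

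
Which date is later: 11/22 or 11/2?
11/22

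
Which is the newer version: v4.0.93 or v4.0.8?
v4.0.93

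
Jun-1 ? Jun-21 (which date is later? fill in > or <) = <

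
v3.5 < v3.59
True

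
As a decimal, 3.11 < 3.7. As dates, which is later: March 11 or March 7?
March 11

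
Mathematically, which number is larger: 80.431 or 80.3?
80.431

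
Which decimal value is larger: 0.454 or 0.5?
0.5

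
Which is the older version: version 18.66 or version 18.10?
version 18.10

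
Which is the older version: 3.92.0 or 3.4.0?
3.4.0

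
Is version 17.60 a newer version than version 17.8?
Yes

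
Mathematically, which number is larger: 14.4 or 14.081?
14.4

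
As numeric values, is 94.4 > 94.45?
False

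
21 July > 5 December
False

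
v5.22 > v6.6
False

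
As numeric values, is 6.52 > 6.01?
True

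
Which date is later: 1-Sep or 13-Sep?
13-Sep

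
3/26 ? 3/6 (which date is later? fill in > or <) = >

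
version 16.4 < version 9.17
False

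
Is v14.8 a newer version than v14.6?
Yes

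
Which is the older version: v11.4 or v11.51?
v11.4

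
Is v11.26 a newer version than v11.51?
No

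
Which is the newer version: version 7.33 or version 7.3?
version 7.33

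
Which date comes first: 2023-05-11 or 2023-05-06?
2023-05-06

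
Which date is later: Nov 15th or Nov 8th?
Nov 15th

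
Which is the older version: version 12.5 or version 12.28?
version 12.5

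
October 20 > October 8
True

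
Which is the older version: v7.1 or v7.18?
v7.1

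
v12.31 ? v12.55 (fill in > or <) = <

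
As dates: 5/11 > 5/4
True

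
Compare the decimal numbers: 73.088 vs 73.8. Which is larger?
73.8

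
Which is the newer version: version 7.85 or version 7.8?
version 7.85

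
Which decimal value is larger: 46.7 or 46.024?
46.7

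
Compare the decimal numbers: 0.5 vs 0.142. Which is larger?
0.5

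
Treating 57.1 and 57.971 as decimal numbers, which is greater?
57.971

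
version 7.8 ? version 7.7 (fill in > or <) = >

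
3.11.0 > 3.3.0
True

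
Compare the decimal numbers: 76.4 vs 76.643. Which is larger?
76.643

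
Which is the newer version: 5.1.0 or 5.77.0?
5.77.0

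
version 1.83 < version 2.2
True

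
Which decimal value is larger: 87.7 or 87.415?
87.7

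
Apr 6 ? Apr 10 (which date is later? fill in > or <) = <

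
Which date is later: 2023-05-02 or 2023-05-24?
2023-05-24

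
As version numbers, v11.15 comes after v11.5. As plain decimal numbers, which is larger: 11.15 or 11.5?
11.5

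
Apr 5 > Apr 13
False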